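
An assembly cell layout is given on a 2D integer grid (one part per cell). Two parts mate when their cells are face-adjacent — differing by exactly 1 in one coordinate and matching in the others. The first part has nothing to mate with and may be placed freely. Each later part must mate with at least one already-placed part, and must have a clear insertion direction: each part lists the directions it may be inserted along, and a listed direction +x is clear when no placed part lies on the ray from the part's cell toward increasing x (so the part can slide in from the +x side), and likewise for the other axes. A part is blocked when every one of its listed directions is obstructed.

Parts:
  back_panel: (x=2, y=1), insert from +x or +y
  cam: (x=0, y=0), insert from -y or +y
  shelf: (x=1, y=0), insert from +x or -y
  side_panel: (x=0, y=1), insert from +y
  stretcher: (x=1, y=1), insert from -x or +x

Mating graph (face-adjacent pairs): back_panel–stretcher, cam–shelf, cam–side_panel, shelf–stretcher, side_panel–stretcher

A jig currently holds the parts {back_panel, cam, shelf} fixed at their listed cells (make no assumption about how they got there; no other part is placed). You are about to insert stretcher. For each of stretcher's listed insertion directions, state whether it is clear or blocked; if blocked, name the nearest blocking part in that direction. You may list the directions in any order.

+x: blocked by back_panel; -x: clear

-x: ray from stretcher(1, 1) has no placed part ⇒ clear
+x: nearest on ray is back_panel@(2, 1) ⇒ blocked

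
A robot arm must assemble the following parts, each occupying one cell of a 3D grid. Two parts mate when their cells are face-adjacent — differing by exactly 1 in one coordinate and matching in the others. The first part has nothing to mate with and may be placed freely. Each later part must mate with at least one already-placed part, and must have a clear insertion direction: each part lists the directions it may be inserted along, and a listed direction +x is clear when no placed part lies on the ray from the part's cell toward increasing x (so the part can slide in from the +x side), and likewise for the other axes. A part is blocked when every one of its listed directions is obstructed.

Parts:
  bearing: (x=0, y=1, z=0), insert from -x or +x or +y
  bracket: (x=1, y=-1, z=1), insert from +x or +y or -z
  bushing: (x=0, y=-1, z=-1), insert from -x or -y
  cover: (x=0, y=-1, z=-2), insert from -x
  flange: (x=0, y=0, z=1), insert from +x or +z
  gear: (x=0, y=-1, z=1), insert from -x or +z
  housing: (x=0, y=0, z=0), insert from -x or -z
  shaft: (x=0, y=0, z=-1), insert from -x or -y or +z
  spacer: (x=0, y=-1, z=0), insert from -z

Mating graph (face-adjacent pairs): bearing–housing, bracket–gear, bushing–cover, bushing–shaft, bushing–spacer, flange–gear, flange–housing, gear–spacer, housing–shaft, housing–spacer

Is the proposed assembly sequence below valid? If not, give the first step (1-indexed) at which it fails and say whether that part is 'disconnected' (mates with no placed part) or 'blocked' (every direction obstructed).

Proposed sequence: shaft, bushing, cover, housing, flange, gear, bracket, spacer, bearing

Invalid at step 8 (blocked)

1. shaft@(0, 0, -1) [-x clear] — {shaft}
2. bushing@(0, -1, -1) [-x clear] — {bushing, shaft}
3. cover@(0, -1, -2) [-x clear] — {bushing, cover, shaft}
4. housing@(0, 0, 0) [-x clear] — {bushing, cover, housing, shaft}
5. flange@(0, 0, 1) [+x clear] — {bushing, cover, flange, housing, shaft}
6. gear@(0, -1, 1) [-x clear] — {bushing, cover, flange, gear, housing, shaft}
7. bracket@(1, -1, 1) [+x clear] — {bracket, bushing, cover, flange, gear, housing, shaft}
8. spacer@(0, -1, 0) — -z all obstructed ⇒ blocked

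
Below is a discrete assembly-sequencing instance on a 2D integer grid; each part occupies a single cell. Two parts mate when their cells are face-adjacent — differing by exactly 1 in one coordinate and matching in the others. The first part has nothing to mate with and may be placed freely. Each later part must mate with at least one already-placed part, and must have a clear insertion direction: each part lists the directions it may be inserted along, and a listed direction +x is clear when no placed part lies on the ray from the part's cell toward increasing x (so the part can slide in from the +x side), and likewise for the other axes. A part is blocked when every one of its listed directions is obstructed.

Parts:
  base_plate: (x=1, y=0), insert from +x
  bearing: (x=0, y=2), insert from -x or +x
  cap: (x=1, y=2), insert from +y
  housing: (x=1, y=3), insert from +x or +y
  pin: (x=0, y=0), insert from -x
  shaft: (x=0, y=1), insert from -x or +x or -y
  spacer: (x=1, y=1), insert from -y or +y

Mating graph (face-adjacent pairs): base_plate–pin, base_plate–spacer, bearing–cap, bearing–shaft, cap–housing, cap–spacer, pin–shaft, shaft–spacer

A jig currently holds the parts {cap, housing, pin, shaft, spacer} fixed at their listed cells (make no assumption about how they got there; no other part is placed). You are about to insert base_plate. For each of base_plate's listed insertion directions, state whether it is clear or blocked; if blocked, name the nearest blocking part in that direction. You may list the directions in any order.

+x: clear

+x: ray from base_plate(1, 0) has no placed part ⇒ clear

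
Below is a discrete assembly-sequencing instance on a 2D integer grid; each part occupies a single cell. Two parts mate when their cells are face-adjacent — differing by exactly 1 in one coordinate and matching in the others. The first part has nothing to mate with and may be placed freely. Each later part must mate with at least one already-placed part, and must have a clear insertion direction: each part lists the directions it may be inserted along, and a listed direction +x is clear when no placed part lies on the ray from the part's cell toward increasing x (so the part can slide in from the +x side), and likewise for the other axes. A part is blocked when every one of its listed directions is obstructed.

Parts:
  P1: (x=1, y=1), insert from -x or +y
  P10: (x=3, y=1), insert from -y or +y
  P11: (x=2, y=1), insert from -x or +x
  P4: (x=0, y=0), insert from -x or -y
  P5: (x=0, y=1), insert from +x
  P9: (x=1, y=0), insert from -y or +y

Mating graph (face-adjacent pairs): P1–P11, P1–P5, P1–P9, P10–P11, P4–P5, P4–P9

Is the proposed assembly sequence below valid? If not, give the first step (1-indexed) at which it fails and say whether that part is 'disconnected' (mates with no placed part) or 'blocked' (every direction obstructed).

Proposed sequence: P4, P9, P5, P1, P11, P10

Valid

1. P4@(0, 0) [-x clear] — {P4}
2. P9@(1, 0) [-y clear] — {P4, P9}
3. P5@(0, 1) [+x clear] — {P4, P5, P9}
4. P1@(1, 1) [+y clear] — {P1, P4, P5, P9}
5. P11@(2, 1) [+x clear] — {P1, P11, P4, P5, P9}
6. P10@(3, 1) [-y clear] — {P1, P10, P11, P4, P5, P9}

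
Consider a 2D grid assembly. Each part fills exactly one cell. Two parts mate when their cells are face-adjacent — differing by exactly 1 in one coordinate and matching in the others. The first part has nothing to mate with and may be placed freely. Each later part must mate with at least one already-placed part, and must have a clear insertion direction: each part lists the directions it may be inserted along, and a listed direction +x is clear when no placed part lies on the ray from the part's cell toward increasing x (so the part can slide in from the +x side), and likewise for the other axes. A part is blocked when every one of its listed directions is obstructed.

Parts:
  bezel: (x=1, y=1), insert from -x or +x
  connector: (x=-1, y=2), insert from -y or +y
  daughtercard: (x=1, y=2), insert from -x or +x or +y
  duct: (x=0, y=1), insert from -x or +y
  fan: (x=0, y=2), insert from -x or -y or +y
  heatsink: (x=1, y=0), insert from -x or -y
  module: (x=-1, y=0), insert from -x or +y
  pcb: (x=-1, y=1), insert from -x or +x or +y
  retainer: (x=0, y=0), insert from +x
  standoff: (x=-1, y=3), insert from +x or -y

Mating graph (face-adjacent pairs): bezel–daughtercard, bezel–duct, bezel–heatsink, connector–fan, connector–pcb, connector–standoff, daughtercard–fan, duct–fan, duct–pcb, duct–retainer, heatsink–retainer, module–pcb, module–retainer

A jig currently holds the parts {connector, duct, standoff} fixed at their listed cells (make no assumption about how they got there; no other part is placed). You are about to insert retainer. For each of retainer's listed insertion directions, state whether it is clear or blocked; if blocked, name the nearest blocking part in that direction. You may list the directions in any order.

+x: clear

+x: ray from retainer(0, 0) has no placed part ⇒ clear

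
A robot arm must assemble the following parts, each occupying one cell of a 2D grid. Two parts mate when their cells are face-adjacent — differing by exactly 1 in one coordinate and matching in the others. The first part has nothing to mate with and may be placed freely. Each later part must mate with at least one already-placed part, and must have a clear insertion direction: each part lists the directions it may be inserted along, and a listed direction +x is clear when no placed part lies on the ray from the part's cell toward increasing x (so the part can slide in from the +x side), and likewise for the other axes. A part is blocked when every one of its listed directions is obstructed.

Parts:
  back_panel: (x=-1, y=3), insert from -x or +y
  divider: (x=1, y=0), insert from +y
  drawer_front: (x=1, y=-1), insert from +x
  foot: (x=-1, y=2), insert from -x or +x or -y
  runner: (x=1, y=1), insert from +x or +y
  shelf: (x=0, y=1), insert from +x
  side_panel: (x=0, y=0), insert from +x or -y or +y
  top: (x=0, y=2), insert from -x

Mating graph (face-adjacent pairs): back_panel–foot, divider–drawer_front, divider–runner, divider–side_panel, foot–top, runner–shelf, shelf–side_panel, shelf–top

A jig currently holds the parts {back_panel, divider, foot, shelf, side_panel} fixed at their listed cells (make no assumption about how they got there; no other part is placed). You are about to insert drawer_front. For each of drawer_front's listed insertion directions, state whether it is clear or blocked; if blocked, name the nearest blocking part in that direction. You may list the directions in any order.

+x: ray from drawer_front(1, -1) has no placed part ⇒ clear

+x: clear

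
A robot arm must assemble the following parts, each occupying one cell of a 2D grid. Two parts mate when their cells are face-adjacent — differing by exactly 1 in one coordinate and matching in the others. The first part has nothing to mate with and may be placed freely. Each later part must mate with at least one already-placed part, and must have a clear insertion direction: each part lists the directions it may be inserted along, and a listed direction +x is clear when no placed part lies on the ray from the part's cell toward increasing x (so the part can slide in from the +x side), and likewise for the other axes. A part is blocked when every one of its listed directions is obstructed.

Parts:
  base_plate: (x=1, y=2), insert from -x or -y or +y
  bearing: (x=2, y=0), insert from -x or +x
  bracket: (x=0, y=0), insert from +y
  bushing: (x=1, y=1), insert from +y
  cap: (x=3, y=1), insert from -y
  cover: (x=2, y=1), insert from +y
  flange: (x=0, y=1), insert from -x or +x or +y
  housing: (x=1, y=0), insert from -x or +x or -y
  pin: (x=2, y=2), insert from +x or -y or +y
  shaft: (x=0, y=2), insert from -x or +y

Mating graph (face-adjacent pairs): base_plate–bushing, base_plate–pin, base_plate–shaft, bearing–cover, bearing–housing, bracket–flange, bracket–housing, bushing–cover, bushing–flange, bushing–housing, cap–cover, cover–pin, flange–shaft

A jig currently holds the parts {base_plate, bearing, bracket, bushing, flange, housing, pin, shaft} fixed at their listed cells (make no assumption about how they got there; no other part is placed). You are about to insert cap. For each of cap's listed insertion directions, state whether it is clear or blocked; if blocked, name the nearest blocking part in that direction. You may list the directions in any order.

-y: clear

-y: ray from cap(3, 1) has no placed part ⇒ clear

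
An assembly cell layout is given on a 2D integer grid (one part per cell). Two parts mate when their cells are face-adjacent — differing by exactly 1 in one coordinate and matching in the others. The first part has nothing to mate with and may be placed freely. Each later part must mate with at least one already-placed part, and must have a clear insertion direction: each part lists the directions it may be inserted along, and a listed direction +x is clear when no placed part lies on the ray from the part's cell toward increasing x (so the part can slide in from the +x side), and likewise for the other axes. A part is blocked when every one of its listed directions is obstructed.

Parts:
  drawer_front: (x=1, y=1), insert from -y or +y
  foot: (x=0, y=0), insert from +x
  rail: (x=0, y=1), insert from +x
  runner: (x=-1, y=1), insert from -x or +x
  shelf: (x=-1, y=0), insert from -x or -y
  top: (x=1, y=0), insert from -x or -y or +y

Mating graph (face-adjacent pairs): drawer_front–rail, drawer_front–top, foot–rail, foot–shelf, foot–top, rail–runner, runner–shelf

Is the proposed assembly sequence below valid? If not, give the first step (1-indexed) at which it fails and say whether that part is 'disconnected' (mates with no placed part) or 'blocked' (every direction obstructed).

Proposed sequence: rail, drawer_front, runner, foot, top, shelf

Valid

1. rail@(0, 1) [+x clear] — {rail}
2. drawer_front@(1, 1) [-y clear] — {drawer_front, rail}
3. runner@(-1, 1) [-x clear] — {drawer_front, rail, runner}
4. foot@(0, 0) [+x clear] — {drawer_front, foot, rail, runner}
5. top@(1, 0) [-y clear] — {drawer_front, foot, rail, runner, top}
6. shelf@(-1, 0) [-x clear] — {drawer_front, foot, rail, runner, shelf, top}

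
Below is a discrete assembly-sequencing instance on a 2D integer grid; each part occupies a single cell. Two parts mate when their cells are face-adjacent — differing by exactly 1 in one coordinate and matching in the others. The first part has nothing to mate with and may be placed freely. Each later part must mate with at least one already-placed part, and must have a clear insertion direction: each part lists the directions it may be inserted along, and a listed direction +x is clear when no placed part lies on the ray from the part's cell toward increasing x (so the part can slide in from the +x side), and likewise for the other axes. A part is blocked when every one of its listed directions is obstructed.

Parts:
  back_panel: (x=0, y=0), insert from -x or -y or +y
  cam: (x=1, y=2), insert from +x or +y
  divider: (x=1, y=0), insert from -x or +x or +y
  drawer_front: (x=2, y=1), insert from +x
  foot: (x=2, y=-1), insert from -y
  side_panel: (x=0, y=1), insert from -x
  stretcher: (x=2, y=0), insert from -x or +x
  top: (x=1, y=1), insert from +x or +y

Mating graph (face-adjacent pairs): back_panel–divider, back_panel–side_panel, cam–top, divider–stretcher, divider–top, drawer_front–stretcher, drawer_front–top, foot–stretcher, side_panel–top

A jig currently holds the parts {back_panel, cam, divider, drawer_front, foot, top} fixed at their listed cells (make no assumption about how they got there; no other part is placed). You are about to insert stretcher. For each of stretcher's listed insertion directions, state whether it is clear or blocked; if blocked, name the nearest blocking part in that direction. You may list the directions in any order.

+x: clear; -x: blocked by divider

-x: nearest on ray is divider@(1, 0) ⇒ blocked
+x: ray from stretcher(2, 0) has no placed part ⇒ clear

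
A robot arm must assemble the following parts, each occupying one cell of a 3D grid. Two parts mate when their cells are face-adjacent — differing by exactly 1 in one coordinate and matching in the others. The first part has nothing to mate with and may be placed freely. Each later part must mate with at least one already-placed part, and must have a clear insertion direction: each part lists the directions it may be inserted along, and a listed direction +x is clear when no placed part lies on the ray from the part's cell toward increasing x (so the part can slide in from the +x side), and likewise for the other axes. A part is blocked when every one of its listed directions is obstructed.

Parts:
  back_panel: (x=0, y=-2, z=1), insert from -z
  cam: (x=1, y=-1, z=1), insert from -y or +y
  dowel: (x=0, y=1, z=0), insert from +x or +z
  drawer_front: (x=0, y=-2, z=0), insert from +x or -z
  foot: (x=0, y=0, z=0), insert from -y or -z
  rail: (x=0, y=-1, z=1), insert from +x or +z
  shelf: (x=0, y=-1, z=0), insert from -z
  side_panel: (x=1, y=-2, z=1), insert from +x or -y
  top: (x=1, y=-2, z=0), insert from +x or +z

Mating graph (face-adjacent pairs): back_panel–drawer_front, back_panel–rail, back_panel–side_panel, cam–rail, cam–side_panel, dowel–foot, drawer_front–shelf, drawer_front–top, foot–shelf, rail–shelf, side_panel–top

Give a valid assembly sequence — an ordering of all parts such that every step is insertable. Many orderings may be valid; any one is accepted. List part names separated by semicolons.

1. back_panel@(0, -2, 1) [-z clear] — {back_panel}
2. drawer_front@(0, -2, 0) [+x clear] — {back_panel, drawer_front}
3. top@(1, -2, 0) [+x clear] — {back_panel, drawer_front, top}
4. rail@(0, -1, 1) [+x clear] — {back_panel, drawer_front, rail, top}
5. cam@(1, -1, 1) [-y clear] — {back_panel, cam, drawer_front, rail, top}
6. shelf@(0, -1, 0) [-z clear] — {back_panel, cam, drawer_front, rail, shelf, top}
7. foot@(0, 0, 0) [-z clear] — {back_panel, cam, drawer_front, foot, rail, shelf, top}
8. dowel@(0, 1, 0) [+x clear] — {back_panel, cam, dowel, drawer_front, foot, rail, shelf, top}
9. side_panel@(1, -2, 1) [+x clear] — {back_panel, cam, dowel, drawer_front, foot, rail, shelf, side_panel, top}

back_panel; drawer_front; top; rail; cam; shelf; foot; dowel; side_panel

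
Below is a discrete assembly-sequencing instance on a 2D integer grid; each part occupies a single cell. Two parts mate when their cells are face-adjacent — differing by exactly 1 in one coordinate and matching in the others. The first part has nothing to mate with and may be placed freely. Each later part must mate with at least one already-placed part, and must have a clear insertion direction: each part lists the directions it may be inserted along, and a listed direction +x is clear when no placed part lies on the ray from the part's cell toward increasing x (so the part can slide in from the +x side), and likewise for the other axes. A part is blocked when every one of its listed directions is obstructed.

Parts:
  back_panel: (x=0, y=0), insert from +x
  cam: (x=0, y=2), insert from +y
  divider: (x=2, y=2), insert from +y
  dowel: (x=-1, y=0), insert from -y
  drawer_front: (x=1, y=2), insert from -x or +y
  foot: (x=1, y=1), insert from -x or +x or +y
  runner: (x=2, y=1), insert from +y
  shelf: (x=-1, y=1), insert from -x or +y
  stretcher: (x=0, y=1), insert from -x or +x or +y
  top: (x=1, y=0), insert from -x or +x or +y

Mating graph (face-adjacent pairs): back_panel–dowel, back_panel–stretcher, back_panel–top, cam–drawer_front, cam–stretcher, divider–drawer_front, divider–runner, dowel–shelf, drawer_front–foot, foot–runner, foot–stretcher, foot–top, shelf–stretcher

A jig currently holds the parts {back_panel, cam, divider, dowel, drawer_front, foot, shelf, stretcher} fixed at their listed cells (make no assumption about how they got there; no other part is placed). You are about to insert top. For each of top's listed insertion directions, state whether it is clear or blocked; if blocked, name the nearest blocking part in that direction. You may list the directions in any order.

-x: nearest on ray is back_panel@(0, 0) ⇒ blocked
+x: ray from top(1, 0) has no placed part ⇒ clear
+y: nearest on ray is foot@(1, 1) ⇒ blocked

+x: clear; +y: blocked by foot; -x: blocked by back_panel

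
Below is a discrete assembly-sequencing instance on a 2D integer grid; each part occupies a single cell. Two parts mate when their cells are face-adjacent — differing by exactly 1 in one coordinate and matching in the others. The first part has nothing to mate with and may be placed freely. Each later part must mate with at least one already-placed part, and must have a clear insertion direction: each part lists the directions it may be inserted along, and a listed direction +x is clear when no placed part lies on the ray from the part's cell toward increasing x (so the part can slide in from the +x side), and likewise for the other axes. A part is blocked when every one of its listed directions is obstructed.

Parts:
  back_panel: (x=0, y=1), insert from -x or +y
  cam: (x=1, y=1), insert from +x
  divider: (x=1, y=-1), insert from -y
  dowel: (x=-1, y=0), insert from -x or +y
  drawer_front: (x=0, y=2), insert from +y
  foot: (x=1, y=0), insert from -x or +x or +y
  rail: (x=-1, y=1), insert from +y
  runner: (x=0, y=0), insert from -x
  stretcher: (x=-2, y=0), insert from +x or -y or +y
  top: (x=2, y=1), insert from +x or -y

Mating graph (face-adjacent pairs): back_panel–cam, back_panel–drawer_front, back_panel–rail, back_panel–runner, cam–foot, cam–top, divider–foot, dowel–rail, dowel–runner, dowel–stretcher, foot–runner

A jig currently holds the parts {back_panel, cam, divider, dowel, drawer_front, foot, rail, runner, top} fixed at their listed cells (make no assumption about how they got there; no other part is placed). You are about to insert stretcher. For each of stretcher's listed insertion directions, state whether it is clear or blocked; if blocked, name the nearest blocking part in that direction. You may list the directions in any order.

+x: nearest on ray is dowel@(-1, 0) ⇒ blocked
-y: ray from stretcher(-2, 0) has no placed part ⇒ clear
+y: ray from stretcher(-2, 0) has no placed part ⇒ clear

+x: blocked by dowel; +y: clear; -y: clear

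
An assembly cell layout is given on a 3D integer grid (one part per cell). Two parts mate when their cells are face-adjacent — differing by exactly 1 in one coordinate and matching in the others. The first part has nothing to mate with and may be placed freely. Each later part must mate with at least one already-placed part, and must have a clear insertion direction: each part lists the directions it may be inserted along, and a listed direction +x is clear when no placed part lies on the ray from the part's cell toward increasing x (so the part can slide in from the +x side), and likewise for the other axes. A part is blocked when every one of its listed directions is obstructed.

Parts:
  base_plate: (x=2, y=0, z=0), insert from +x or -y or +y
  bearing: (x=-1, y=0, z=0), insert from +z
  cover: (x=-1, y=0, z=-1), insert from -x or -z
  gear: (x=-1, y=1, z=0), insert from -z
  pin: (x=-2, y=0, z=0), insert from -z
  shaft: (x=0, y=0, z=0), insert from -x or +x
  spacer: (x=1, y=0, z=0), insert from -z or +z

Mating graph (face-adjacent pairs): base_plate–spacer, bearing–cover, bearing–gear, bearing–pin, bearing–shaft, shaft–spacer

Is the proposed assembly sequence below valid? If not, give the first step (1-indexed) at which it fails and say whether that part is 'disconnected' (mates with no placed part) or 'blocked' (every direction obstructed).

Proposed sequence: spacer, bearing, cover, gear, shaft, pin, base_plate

1. spacer@(1, 0, 0) [-z clear] — {spacer}
2. bearing@(-1, 0, 0) — no placed neighbour ⇒ disconnected

Invalid at step 2 (disconnected)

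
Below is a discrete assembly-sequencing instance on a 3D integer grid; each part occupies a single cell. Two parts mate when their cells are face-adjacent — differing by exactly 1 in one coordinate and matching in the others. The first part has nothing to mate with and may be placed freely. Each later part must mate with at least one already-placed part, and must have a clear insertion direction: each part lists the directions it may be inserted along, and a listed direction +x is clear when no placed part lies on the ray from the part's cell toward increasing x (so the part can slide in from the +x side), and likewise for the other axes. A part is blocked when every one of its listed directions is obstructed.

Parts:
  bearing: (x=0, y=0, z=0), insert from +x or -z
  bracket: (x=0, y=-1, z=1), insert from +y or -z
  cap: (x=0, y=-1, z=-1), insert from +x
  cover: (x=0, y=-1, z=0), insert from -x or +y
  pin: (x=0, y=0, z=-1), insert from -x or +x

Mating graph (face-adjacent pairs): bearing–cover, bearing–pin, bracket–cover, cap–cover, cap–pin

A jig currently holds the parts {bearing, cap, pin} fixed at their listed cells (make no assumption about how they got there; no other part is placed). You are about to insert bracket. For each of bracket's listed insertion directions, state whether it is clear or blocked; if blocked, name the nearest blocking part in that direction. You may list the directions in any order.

+y: clear; -z: blocked by cap

+y: ray from bracket(0, -1, 1) has no placed part ⇒ clear
-z: nearest on ray is cap@(0, -1, -1) ⇒ blocked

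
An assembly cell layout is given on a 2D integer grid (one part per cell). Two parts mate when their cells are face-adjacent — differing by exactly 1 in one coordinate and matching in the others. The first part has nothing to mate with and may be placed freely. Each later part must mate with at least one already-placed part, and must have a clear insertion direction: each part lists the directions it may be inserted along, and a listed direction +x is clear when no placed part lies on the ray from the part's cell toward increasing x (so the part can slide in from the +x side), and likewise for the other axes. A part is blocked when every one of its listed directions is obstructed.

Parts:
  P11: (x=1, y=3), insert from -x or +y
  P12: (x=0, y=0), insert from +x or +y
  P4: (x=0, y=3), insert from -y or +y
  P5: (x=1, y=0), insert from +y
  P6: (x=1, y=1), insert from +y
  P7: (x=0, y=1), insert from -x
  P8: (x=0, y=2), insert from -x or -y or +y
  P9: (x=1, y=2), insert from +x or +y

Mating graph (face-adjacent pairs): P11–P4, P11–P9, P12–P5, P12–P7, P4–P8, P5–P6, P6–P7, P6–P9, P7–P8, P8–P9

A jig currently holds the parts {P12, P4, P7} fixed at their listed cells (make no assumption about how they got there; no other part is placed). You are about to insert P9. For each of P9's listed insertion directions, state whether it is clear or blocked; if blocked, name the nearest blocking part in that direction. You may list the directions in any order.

+x: clear; +y: clear

+x: ray from P9(1, 2) has no placed part ⇒ clear
+y: ray from P9(1, 2) has no placed part ⇒ clear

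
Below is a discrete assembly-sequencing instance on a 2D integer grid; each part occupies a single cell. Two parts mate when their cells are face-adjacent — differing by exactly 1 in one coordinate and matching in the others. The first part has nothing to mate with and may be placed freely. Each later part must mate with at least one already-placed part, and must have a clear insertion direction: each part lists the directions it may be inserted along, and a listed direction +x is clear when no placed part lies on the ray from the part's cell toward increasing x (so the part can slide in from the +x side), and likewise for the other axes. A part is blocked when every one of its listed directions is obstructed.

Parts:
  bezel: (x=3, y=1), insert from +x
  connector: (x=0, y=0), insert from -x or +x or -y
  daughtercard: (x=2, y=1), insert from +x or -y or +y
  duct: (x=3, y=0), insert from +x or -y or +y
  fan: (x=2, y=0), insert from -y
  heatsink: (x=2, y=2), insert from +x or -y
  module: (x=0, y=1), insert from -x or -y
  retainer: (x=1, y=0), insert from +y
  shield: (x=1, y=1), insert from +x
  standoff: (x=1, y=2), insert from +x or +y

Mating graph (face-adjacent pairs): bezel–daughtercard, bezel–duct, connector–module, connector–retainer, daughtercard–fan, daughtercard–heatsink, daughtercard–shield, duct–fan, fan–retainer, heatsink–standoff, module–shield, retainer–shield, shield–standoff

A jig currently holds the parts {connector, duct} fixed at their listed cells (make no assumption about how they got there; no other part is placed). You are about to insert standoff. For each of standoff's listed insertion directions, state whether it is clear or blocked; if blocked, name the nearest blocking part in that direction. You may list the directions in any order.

+x: ray from standoff(1, 2) has no placed part ⇒ clear
+y: ray from standoff(1, 2) has no placed part ⇒ clear

+x: clear; +y: clear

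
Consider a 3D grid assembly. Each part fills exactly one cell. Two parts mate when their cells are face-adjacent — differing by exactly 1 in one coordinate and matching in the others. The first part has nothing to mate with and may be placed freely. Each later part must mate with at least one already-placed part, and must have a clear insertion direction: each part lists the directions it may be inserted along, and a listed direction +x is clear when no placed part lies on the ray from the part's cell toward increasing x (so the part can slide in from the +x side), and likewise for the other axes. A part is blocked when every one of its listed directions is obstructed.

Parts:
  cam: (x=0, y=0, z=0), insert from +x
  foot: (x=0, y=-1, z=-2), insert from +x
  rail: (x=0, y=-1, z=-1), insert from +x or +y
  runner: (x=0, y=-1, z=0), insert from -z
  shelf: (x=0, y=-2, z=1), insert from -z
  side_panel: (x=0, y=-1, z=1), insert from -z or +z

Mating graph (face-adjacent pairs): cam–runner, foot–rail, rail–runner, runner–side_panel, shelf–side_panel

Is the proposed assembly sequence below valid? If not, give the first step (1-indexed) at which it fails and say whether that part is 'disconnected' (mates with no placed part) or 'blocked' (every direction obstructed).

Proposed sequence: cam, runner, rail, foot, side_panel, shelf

1. cam@(0, 0, 0) [+x clear] — {cam}
2. runner@(0, -1, 0) [-z clear] — {cam, runner}
3. rail@(0, -1, -1) [+x clear] — {cam, rail, runner}
4. foot@(0, -1, -2) [+x clear] — {cam, foot, rail, runner}
5. side_panel@(0, -1, 1) [+z clear] — {cam, foot, rail, runner, side_panel}
6. shelf@(0, -2, 1) [-z clear] — {cam, foot, rail, runner, shelf, side_panel}

Valid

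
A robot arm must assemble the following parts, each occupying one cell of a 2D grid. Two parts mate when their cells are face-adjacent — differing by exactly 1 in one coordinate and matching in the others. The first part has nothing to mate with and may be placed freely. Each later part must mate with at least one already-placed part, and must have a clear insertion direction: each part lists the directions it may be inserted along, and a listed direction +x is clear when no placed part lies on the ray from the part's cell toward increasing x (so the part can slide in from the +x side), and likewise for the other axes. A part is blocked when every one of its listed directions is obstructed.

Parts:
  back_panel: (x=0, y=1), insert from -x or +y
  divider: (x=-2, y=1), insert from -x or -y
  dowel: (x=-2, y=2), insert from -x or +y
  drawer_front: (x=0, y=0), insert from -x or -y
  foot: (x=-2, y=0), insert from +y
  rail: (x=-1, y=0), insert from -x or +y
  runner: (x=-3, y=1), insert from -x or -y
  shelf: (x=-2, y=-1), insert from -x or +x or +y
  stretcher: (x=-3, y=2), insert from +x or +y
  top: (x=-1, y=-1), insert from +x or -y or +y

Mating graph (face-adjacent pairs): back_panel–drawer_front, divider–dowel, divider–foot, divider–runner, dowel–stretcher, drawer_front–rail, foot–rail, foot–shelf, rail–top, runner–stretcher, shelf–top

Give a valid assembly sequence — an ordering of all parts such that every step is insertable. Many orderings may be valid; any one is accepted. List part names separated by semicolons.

rail; top; shelf; drawer_front; foot; divider; runner; stretcher; back_panel; dowel

1. rail@(-1, 0) [-x clear] — {rail}
2. top@(-1, -1) [+x clear] — {rail, top}
3. shelf@(-2, -1) [-x clear] — {rail, shelf, top}
4. drawer_front@(0, 0) [-y clear] — {drawer_front, rail, shelf, top}
5. foot@(-2, 0) [+y clear] — {drawer_front, foot, rail, shelf, top}
6. divider@(-2, 1) [-x clear] — {divider, drawer_front, foot, rail, shelf, top}
7. runner@(-3, 1) [-x clear] — {divider, drawer_front, foot, rail, runner, shelf, top}
8. stretcher@(-3, 2) [+x clear] — {divider, drawer_front, foot, rail, runner, shelf, stretcher, top}
9. back_panel@(0, 1) [+y clear] — {back_panel, divider, drawer_front, foot, rail, runner, shelf, stretcher, top}
10. dowel@(-2, 2) [+y clear] — {back_panel, divider, dowel, drawer_front, foot, rail, runner, shelf, stretcher, top}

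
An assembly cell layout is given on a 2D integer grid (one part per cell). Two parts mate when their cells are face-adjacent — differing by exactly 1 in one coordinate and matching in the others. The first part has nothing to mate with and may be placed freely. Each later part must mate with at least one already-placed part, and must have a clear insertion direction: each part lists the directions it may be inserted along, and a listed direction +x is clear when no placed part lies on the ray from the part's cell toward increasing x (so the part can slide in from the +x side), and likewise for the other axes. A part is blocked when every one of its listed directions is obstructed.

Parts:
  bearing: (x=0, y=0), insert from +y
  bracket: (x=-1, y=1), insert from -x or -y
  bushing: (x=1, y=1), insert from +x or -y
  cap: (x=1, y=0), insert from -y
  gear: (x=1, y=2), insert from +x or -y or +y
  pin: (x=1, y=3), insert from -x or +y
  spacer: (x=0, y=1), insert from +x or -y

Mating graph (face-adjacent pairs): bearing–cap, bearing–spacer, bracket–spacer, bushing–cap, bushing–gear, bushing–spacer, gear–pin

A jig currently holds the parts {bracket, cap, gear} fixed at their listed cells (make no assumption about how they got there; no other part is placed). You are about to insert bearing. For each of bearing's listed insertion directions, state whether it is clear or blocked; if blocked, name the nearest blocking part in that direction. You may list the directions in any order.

+y: clear

+y: ray from bearing(0, 0) has no placed part ⇒ clear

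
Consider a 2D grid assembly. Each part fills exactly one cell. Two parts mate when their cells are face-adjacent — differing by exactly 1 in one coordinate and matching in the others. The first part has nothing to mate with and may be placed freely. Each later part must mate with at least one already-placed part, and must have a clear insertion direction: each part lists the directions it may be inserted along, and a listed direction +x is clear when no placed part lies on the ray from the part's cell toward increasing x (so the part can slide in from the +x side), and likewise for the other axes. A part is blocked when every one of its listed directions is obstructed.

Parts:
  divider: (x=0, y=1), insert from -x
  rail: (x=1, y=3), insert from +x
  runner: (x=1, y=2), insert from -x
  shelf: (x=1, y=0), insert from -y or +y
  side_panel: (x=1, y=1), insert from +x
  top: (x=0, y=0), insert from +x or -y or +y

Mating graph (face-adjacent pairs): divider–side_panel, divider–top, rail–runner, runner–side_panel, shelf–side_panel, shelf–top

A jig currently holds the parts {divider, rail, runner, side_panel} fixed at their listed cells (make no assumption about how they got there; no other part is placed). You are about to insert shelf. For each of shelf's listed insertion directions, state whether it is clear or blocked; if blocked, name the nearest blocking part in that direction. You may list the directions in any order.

-y: ray from shelf(1, 0) has no placed part ⇒ clear
+y: nearest on ray is side_panel@(1, 1) ⇒ blocked

+y: blocked by side_panel; -y: clear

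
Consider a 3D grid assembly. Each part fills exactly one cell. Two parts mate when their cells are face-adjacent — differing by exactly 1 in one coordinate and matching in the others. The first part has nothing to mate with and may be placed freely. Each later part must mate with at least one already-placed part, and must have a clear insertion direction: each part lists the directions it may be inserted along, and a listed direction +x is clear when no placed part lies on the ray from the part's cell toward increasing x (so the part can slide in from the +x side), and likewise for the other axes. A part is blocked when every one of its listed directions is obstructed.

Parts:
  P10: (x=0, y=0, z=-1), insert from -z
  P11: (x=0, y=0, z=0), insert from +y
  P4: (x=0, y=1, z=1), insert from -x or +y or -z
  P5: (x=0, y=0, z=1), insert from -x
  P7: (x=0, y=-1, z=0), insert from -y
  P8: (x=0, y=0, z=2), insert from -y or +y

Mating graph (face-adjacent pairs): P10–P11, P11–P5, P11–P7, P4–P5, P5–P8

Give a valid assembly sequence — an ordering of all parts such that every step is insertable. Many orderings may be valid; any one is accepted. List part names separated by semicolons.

P7; P11; P5; P4; P10; P8

1. P7@(0, -1, 0) [-y clear] — {P7}
2. P11@(0, 0, 0) [+y clear] — {P11, P7}
3. P5@(0, 0, 1) [-x clear] — {P11, P5, P7}
4. P4@(0, 1, 1) [-x clear] — {P11, P4, P5, P7}
5. P10@(0, 0, -1) [-z clear] — {P10, P11, P4, P5, P7}
6. P8@(0, 0, 2) [-y clear] — {P10, P11, P4, P5, P7, P8}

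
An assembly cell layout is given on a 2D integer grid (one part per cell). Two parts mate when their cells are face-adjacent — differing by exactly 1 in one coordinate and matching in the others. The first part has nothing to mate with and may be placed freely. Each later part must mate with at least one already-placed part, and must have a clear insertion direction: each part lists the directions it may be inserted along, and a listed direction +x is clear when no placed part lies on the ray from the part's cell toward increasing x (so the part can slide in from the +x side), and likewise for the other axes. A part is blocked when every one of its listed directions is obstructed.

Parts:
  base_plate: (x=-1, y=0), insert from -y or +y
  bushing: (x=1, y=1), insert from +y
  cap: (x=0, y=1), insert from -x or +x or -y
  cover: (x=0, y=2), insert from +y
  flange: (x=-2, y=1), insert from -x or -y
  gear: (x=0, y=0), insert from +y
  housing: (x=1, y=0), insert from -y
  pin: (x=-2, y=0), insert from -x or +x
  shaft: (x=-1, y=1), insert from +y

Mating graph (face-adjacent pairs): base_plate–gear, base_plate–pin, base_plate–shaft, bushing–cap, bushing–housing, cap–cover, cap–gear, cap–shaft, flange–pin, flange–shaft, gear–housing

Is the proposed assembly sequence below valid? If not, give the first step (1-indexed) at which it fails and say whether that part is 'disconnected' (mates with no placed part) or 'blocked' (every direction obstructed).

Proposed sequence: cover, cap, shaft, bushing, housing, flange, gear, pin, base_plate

1. cover@(0, 2) [+y clear] — {cover}
2. cap@(0, 1) [-x clear] — {cap, cover}
3. shaft@(-1, 1) [+y clear] — {cap, cover, shaft}
4. bushing@(1, 1) [+y clear] — {bushing, cap, cover, shaft}
5. housing@(1, 0) [-y clear] — {bushing, cap, cover, housing, shaft}
6. flange@(-2, 1) [-x clear] — {bushing, cap, cover, flange, housing, shaft}
7. gear@(0, 0) — +y all obstructed ⇒ blocked

Invalid at step 7 (blocked)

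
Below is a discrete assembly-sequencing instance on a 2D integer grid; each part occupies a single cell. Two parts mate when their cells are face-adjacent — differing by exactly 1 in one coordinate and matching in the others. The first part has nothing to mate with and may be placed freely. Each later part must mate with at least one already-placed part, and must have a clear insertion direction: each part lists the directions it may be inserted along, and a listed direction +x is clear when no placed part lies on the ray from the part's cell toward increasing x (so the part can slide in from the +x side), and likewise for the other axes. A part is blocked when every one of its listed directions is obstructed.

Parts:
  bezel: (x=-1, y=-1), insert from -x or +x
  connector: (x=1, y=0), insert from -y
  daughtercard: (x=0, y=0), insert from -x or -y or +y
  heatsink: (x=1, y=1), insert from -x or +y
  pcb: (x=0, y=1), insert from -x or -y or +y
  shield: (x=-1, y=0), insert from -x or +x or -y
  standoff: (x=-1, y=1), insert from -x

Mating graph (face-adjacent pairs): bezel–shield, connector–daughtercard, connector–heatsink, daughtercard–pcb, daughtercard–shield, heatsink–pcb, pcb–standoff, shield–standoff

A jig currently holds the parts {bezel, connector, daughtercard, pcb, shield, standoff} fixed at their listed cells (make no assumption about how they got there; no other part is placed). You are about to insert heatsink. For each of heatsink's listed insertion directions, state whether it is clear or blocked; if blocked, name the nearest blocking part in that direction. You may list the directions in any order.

+y: clear; -x: blocked by pcb

-x: nearest on ray is pcb@(0, 1) ⇒ blocked
+y: ray from heatsink(1, 1) has no placed part ⇒ clear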